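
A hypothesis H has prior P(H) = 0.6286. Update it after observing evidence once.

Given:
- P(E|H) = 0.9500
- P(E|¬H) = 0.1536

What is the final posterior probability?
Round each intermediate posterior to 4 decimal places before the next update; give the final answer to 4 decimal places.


Sequential Bayesian updating:

Initial prior: P(H) = 0.6286

Update 1:
  P(E) = 0.9500 × 0.6286 + 0.1536 × 0.3714 = 0.59717000 + 0.05704704 = 0.65421704
  P(H|E) = 0.59717000 / 0.65421704 = 0.9128

Final posterior: 0.9128


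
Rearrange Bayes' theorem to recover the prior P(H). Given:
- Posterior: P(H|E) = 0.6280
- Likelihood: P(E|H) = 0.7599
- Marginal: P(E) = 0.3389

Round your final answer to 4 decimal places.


From Bayes' theorem: P(H|E) = P(E|H) × P(H) / P(E)

Rearranging for P(H):
P(H) = P(H|E) × P(E) / P(E|H)
     = 0.6280 × 0.3389 / 0.7599
     = 0.21282920 / 0.7599
     = 0.2801


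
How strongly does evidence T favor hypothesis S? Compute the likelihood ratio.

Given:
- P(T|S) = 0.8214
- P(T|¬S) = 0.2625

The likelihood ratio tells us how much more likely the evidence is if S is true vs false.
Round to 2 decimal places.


Likelihood Ratio (LR) = P(T|S) / P(T|¬S)

LR = 0.8214 / 0.2625
   = 3.13

The evidence is 3.13 times more likely if S is true than if S is false.
LR > 1, so observing T raises the odds in favor of S.


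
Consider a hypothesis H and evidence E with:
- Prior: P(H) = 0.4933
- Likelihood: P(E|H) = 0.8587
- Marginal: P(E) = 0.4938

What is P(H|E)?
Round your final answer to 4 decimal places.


Using Bayes' theorem:

P(H|E) = P(E|H) × P(H) / P(E)
       = 0.8587 × 0.4933 / 0.4938
       = 0.42359671 / 0.4938
       = 0.8578

The evidence strengthens our belief in H.
Prior: 0.4933 → Posterior: 0.8578


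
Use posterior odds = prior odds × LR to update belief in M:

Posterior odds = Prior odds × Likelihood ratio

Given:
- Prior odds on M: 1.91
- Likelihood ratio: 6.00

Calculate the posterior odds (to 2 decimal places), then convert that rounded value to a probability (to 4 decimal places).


Step 1: Calculate posterior odds
Posterior odds = Prior odds × LR
               = 1.91 × 6.00
               = 11.46

Step 2: Convert to probability
P(M|E) = Posterior odds / (1 + Posterior odds)
       = 11.46 / (1 + 11.46)
       = 11.46 / 12.46
       = 0.9197

The evidence increased P(M) from 0.6564 to 0.9197.


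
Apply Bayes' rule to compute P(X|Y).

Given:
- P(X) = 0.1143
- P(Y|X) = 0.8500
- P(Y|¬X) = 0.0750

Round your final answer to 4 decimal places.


Bayes' theorem: P(X|Y) = P(Y|X) × P(X) / P(Y)

Step 1: Calculate P(Y) using law of total probability
P(Y) = P(Y|X)P(X) + P(Y|¬X)P(¬X)
     = 0.8500 × 0.1143 + 0.0750 × 0.8857
     = 0.09715500 + 0.06642750
     = 0.16358250

Step 2: Apply Bayes' theorem
P(X|Y) = P(Y|X) × P(X) / P(Y)
       = 0.09715500 / 0.16358250
       = 0.5939


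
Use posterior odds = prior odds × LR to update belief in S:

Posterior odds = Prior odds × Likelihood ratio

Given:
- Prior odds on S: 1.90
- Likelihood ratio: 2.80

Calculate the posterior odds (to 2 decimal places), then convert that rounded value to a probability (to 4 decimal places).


Step 1: Calculate posterior odds
Posterior odds = Prior odds × LR
               = 1.90 × 2.80
               = 5.32

Step 2: Convert to probability
P(S|E) = Posterior odds / (1 + Posterior odds)
       = 5.32 / (1 + 5.32)
       = 5.32 / 6.32
       = 0.8418

The evidence increased P(S) from 0.6552 to 0.8418.


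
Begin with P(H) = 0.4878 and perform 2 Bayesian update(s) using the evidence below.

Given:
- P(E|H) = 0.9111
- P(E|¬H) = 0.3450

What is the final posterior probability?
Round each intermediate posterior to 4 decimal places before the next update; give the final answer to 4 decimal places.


Sequential Bayesian updating:

Initial prior: P(H) = 0.4878

Update 1:
  P(E) = 0.9111 × 0.4878 + 0.3450 × 0.5122 = 0.44443458 + 0.17670900 = 0.62114358
  P(H|E) = 0.44443458 / 0.62114358 = 0.7155

Update 2:
  P(E) = 0.9111 × 0.7155 + 0.3450 × 0.2845 = 0.65189205 + 0.09815250 = 0.75004455
  P(H|E) = 0.65189205 / 0.75004455 = 0.8691

Final posterior: 0.8691


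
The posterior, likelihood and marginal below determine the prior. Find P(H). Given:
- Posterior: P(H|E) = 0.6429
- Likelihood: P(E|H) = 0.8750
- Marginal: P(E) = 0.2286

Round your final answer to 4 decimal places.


From Bayes' theorem: P(H|E) = P(E|H) × P(H) / P(E)

Rearranging for P(H):
P(H) = P(H|E) × P(E) / P(E|H)
     = 0.6429 × 0.2286 / 0.8750
     = 0.14696694 / 0.8750
     = 0.1680


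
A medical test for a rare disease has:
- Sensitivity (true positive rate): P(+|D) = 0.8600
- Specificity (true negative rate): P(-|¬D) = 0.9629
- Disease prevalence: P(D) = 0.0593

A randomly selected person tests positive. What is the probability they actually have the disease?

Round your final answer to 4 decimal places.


Let D = has disease, + = positive test

Given:
- P(D) = 0.0593 (prevalence)
- P(+|D) = 0.8600 (sensitivity)
- P(-|¬D) = 0.9629 (specificity)
- P(+|¬D) = 0.0371 (false positive rate = 1 - specificity)

Step 1: Find P(+)
P(+) = P(+|D)P(D) + P(+|¬D)P(¬D)
     = 0.8600 × 0.0593 + 0.0371 × 0.9407
     = 0.05099800 + 0.03489997
     = 0.08589797

Step 2: Apply Bayes' theorem for P(D|+)
P(D|+) = P(+|D)P(D) / P(+)
       = 0.05099800 / 0.08589797
       = 0.5937


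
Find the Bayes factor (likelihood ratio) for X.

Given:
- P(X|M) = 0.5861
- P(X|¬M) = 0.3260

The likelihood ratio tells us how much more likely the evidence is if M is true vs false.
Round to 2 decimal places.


Likelihood Ratio (LR) = P(X|M) / P(X|¬M)

LR = 0.5861 / 0.3260
   = 1.80

The evidence is 1.80 times more likely if M is true than if M is false.
Since LR > 1, the evidence supports M over ¬M.


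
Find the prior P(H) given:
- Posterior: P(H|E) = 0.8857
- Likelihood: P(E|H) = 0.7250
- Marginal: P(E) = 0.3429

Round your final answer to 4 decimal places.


From Bayes' theorem: P(H|E) = P(E|H) × P(H) / P(E)

Rearranging for P(H):
P(H) = P(H|E) × P(E) / P(E|H)
     = 0.8857 × 0.3429 / 0.7250
     = 0.30370653 / 0.7250
     = 0.4189


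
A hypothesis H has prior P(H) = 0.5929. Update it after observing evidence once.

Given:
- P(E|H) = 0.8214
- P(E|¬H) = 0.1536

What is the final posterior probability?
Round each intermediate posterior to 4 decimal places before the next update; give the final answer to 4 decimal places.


Sequential Bayesian updating:

Initial prior: P(H) = 0.5929

Update 1:
  P(E) = 0.8214 × 0.5929 + 0.1536 × 0.4071 = 0.48700806 + 0.06253056 = 0.54953862
  P(H|E) = 0.48700806 / 0.54953862 = 0.8862

Final posterior: 0.8862


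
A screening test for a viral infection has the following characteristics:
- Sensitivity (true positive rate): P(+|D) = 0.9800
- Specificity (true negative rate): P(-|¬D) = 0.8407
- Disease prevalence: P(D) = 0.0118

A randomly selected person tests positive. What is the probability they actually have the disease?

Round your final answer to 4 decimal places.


Let D = has disease, + = positive test

Given:
- P(D) = 0.0118 (prevalence)
- P(+|D) = 0.9800 (sensitivity)
- P(-|¬D) = 0.8407 (specificity)
- P(+|¬D) = 0.1593 (false positive rate = 1 - specificity)

Step 1: Find P(+)
P(+) = P(+|D)P(D) + P(+|¬D)P(¬D)
     = 0.9800 × 0.0118 + 0.1593 × 0.9882
     = 0.01156400 + 0.15742026
     = 0.16898426

Step 2: Apply Bayes' theorem for P(D|+)
P(D|+) = P(+|D)P(D) / P(+)
       = 0.01156400 / 0.16898426
       = 0.0684


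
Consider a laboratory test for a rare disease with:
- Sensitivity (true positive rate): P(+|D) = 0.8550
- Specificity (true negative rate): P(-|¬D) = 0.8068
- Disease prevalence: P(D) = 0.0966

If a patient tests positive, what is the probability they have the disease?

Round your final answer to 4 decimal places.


Let D = has disease, + = positive test

Given:
- P(D) = 0.0966 (prevalence)
- P(+|D) = 0.8550 (sensitivity)
- P(-|¬D) = 0.8068 (specificity)
- P(+|¬D) = 0.1932 (false positive rate = 1 - specificity)

Step 1: Find P(+)
P(+) = P(+|D)P(D) + P(+|¬D)P(¬D)
     = 0.8550 × 0.0966 + 0.1932 × 0.9034
     = 0.08259300 + 0.17453688
     = 0.25712988

Step 2: Apply Bayes' theorem for P(D|+)
P(D|+) = P(+|D)P(D) / P(+)
       = 0.08259300 / 0.25712988
       = 0.3212


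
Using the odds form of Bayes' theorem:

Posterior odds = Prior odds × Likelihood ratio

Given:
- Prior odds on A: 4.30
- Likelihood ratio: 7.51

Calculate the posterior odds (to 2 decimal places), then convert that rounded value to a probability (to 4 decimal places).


Step 1: Calculate posterior odds
Posterior odds = Prior odds × LR
               = 4.30 × 7.51
               = 32.29

Step 2: Convert to probability
P(A|E) = Posterior odds / (1 + Posterior odds)
       = 32.29 / (1 + 32.29)
       = 32.29 / 33.29
       = 0.9700

The evidence increased P(A) from 0.8113 to 0.9700.


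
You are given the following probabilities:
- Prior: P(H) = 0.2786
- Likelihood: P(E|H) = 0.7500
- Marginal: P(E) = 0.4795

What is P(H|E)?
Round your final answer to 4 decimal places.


Using Bayes' theorem:

P(H|E) = P(E|H) × P(H) / P(E)
       = 0.7500 × 0.2786 / 0.4795
       = 0.20895000 / 0.4795
       = 0.4358

The evidence strengthens our belief in H.
Prior: 0.2786 → Posterior: 0.4358


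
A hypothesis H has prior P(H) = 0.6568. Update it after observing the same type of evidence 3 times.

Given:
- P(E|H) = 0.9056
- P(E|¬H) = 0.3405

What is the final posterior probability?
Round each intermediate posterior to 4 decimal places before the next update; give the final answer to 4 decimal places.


Sequential Bayesian updating:

Initial prior: P(H) = 0.6568

Update 1:
  P(E) = 0.9056 × 0.6568 + 0.3405 × 0.3432 = 0.59479808 + 0.11685960 = 0.71165768
  P(H|E) = 0.59479808 / 0.71165768 = 0.8358

Update 2:
  P(E) = 0.9056 × 0.8358 + 0.3405 × 0.1642 = 0.75690048 + 0.05591010 = 0.81281058
  P(H|E) = 0.75690048 / 0.81281058 = 0.9312

Update 3:
  P(E) = 0.9056 × 0.9312 + 0.3405 × 0.0688 = 0.84329472 + 0.02342640 = 0.86672112
  P(H|E) = 0.84329472 / 0.86672112 = 0.9730

Final posterior: 0.9730


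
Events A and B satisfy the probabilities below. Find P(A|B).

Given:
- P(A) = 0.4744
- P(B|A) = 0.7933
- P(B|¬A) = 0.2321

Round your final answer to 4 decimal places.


Bayes' theorem: P(A|B) = P(B|A) × P(A) / P(B)

Step 1: Calculate P(B) using law of total probability
P(B) = P(B|A)P(A) + P(B|¬A)P(¬A)
     = 0.7933 × 0.4744 + 0.2321 × 0.5256
     = 0.37634152 + 0.12199176
     = 0.49833328

Step 2: Apply Bayes' theorem
P(A|B) = P(B|A) × P(A) / P(B)
       = 0.37634152 / 0.49833328
       = 0.7552


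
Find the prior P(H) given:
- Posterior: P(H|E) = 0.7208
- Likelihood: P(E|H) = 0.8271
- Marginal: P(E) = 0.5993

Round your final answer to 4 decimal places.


From Bayes' theorem: P(H|E) = P(E|H) × P(H) / P(E)

Rearranging for P(H):
P(H) = P(H|E) × P(E) / P(E|H)
     = 0.7208 × 0.5993 / 0.8271
     = 0.43197544 / 0.8271
     = 0.5223


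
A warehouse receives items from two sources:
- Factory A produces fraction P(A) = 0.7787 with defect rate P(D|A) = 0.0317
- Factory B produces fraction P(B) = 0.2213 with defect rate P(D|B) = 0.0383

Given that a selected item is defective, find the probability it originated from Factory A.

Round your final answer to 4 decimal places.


Let A = from Factory A, D = defective

Given:
- P(A) = 0.7787, P(B) = 0.2213
- P(D|A) = 0.0317, P(D|B) = 0.0383

Step 1: Find P(D)
P(D) = P(D|A)P(A) + P(D|B)P(B)
     = 0.0317 × 0.7787 + 0.0383 × 0.2213
     = 0.02468479 + 0.00847579
     = 0.03316058

Step 2: Apply Bayes' theorem
P(A|D) = P(D|A)P(A) / P(D)
       = 0.02468479 / 0.03316058
       = 0.7444


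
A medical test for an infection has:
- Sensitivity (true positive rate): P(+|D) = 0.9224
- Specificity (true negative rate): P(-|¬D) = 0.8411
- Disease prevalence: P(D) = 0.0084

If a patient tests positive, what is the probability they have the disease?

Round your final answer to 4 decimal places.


Let D = has disease, + = positive test

Given:
- P(D) = 0.0084 (prevalence)
- P(+|D) = 0.9224 (sensitivity)
- P(-|¬D) = 0.8411 (specificity)
- P(+|¬D) = 0.1589 (false positive rate = 1 - specificity)

Step 1: Find P(+)
P(+) = P(+|D)P(D) + P(+|¬D)P(¬D)
     = 0.9224 × 0.0084 + 0.1589 × 0.9916
     = 0.00774816 + 0.15756524
     = 0.16531340

Step 2: Apply Bayes' theorem for P(D|+)
P(D|+) = P(+|D)P(D) / P(+)
       = 0.00774816 / 0.16531340
       = 0.0469


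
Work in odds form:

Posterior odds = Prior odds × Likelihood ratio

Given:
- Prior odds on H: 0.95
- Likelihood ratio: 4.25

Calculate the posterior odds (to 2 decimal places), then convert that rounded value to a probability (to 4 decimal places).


Step 1: Calculate posterior odds
Posterior odds = Prior odds × LR
               = 0.95 × 4.25
               = 4.04

Step 2: Convert to probability
P(H|E) = Posterior odds / (1 + Posterior odds)
       = 4.04 / (1 + 4.04)
       = 4.04 / 5.04
       = 0.8016

The evidence increased P(H) from 0.4872 to 0.8016.


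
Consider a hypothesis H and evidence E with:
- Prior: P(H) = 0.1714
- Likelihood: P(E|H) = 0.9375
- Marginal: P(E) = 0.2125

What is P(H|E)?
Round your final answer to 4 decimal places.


Using Bayes' theorem:

P(H|E) = P(E|H) × P(H) / P(E)
       = 0.9375 × 0.1714 / 0.2125
       = 0.16068750 / 0.2125
       = 0.7562

The evidence strengthens our belief in H.
Prior: 0.1714 → Posterior: 0.7562


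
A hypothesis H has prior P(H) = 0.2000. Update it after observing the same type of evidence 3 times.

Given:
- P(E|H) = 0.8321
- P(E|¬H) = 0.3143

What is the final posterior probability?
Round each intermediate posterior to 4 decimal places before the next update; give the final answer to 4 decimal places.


Sequential Bayesian updating:

Initial prior: P(H) = 0.2000

Update 1:
  P(E) = 0.8321 × 0.2000 + 0.3143 × 0.8000 = 0.16642000 + 0.25144000 = 0.41786000
  P(H|E) = 0.16642000 / 0.41786000 = 0.3983

Update 2:
  P(E) = 0.8321 × 0.3983 + 0.3143 × 0.6017 = 0.33142543 + 0.18911431 = 0.52053974
  P(H|E) = 0.33142543 / 0.52053974 = 0.6367

Update 3:
  P(E) = 0.8321 × 0.6367 + 0.3143 × 0.3633 = 0.52979807 + 0.11418519 = 0.64398326
  P(H|E) = 0.52979807 / 0.64398326 = 0.8227

Final posterior: 0.8227


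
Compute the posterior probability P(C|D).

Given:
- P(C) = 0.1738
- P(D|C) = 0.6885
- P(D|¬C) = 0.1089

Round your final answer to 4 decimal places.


Bayes' theorem: P(C|D) = P(D|C) × P(C) / P(D)

Step 1: Calculate P(D) using law of total probability
P(D) = P(D|C)P(C) + P(D|¬C)P(¬C)
     = 0.6885 × 0.1738 + 0.1089 × 0.8262
     = 0.11966130 + 0.08997318
     = 0.20963448

Step 2: Apply Bayes' theorem
P(C|D) = P(D|C) × P(C) / P(D)
       = 0.11966130 / 0.20963448
       = 0.5708


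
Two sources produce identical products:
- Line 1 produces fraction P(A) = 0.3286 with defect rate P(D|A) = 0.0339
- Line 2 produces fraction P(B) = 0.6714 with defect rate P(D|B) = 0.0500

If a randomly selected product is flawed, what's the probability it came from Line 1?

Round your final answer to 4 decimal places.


Let A = from Line 1, D = flawed

Given:
- P(A) = 0.3286, P(B) = 0.6714
- P(D|A) = 0.0339, P(D|B) = 0.0500

Step 1: Find P(D)
P(D) = P(D|A)P(A) + P(D|B)P(B)
     = 0.0339 × 0.3286 + 0.0500 × 0.6714
     = 0.01113954 + 0.03357000
     = 0.04470954

Step 2: Apply Bayes' theorem
P(A|D) = P(D|A)P(A) / P(D)
       = 0.01113954 / 0.04470954
       = 0.2492


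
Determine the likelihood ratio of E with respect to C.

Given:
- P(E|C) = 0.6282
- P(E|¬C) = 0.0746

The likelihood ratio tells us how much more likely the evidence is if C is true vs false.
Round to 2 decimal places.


Likelihood Ratio (LR) = P(E|C) / P(E|¬C)

LR = 0.6282 / 0.0746
   = 8.42

The evidence is 8.42 times more likely if C is true than if C is false.
Because LR exceeds 1, E is evidence for C.


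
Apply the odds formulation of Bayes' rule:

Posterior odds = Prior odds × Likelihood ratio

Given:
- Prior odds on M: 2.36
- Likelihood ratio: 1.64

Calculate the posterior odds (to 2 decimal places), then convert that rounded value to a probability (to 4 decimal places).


Step 1: Calculate posterior odds
Posterior odds = Prior odds × LR
               = 2.36 × 1.64
               = 3.87

Step 2: Convert to probability
P(M|E) = Posterior odds / (1 + Posterior odds)
       = 3.87 / (1 + 3.87)
       = 3.87 / 4.87
       = 0.7947

The evidence increased P(M) from 0.7024 to 0.7947.


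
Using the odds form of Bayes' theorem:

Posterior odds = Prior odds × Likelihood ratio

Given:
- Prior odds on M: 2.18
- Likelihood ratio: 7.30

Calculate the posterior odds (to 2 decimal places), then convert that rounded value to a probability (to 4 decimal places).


Step 1: Calculate posterior odds
Posterior odds = Prior odds × LR
               = 2.18 × 7.30
               = 15.91

Step 2: Convert to probability
P(M|E) = Posterior odds / (1 + Posterior odds)
       = 15.91 / (1 + 15.91)
       = 15.91 / 16.91
       = 0.9409

The evidence increased P(M) from 0.6855 to 0.9409.


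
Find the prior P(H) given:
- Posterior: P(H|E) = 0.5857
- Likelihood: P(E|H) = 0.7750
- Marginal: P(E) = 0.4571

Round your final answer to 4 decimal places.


From Bayes' theorem: P(H|E) = P(E|H) × P(H) / P(E)

Rearranging for P(H):
P(H) = P(H|E) × P(E) / P(E|H)
     = 0.5857 × 0.4571 / 0.7750
     = 0.26772347 / 0.7750
     = 0.3454


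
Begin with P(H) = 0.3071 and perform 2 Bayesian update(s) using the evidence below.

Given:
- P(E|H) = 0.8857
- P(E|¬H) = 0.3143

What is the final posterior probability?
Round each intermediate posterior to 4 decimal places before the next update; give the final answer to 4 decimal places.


Sequential Bayesian updating:

Initial prior: P(H) = 0.3071

Update 1:
  P(E) = 0.8857 × 0.3071 + 0.3143 × 0.6929 = 0.27199847 + 0.21777847 = 0.48977694
  P(H|E) = 0.27199847 / 0.48977694 = 0.5554

Update 2:
  P(E) = 0.8857 × 0.5554 + 0.3143 × 0.4446 = 0.49191778 + 0.13973778 = 0.63165556
  P(H|E) = 0.49191778 / 0.63165556 = 0.7788

Final posterior: 0.7788


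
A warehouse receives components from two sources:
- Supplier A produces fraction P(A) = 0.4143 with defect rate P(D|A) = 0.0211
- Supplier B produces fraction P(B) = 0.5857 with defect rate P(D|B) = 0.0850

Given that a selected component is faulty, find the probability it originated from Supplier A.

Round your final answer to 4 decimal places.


Let A = from Supplier A, D = faulty

Given:
- P(A) = 0.4143, P(B) = 0.5857
- P(D|A) = 0.0211, P(D|B) = 0.0850

Step 1: Find P(D)
P(D) = P(D|A)P(A) + P(D|B)P(B)
     = 0.0211 × 0.4143 + 0.0850 × 0.5857
     = 0.00874173 + 0.04978450
     = 0.05852623

Step 2: Apply Bayes' theorem
P(A|D) = P(D|A)P(A) / P(D)
       = 0.00874173 / 0.05852623
       = 0.1494


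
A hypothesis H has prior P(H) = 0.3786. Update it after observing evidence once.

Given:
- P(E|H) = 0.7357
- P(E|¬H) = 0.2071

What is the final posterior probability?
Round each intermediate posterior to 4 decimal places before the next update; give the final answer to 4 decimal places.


Sequential Bayesian updating:

Initial prior: P(H) = 0.3786

Update 1:
  P(E) = 0.7357 × 0.3786 + 0.2071 × 0.6214 = 0.27853602 + 0.12869194 = 0.40722796
  P(H|E) = 0.27853602 / 0.40722796 = 0.6840

Final posterior: 0.6840


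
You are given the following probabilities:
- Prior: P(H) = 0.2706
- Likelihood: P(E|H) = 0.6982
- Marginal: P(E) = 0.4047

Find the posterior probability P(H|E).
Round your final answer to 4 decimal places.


Using Bayes' theorem:

P(H|E) = P(E|H) × P(H) / P(E)
       = 0.6982 × 0.2706 / 0.4047
       = 0.18893292 / 0.4047
       = 0.4668

The evidence strengthens our belief in H.
Prior: 0.2706 → Posterior: 0.4668


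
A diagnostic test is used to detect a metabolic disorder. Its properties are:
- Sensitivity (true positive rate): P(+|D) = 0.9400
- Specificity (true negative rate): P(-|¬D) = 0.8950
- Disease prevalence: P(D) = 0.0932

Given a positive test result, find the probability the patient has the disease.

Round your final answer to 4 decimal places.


Let D = has disease, + = positive test

Given:
- P(D) = 0.0932 (prevalence)
- P(+|D) = 0.9400 (sensitivity)
- P(-|¬D) = 0.8950 (specificity)
- P(+|¬D) = 0.1050 (false positive rate = 1 - specificity)

Step 1: Find P(+)
P(+) = P(+|D)P(D) + P(+|¬D)P(¬D)
     = 0.9400 × 0.0932 + 0.1050 × 0.9068
     = 0.08760800 + 0.09521400
     = 0.18282200

Step 2: Apply Bayes' theorem for P(D|+)
P(D|+) = P(+|D)P(D) / P(+)
       = 0.08760800 / 0.18282200
       = 0.4792


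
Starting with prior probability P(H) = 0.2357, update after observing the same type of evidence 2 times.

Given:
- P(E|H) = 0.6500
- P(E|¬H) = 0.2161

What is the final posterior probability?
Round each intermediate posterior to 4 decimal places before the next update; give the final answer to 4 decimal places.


Sequential Bayesian updating:

Initial prior: P(H) = 0.2357

Update 1:
  P(E) = 0.6500 × 0.2357 + 0.2161 × 0.7643 = 0.15320500 + 0.16516523 = 0.31837023
  P(H|E) = 0.15320500 / 0.31837023 = 0.4812

Update 2:
  P(E) = 0.6500 × 0.4812 + 0.2161 × 0.5188 = 0.31278000 + 0.11211268 = 0.42489268
  P(H|E) = 0.31278000 / 0.42489268 = 0.7361

Final posterior: 0.7361


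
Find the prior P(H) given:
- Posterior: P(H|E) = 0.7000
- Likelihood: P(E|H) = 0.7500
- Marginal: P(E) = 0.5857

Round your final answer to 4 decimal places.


From Bayes' theorem: P(H|E) = P(E|H) × P(H) / P(E)

Rearranging for P(H):
P(H) = P(H|E) × P(E) / P(E|H)
     = 0.7000 × 0.5857 / 0.7500
     = 0.40999000 / 0.7500
     = 0.5467


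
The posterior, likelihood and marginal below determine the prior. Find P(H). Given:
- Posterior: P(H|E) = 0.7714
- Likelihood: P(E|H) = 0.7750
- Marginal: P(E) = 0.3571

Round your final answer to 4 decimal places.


From Bayes' theorem: P(H|E) = P(E|H) × P(H) / P(E)

Rearranging for P(H):
P(H) = P(H|E) × P(E) / P(E|H)
     = 0.7714 × 0.3571 / 0.7750
     = 0.27546694 / 0.7750
     = 0.3554


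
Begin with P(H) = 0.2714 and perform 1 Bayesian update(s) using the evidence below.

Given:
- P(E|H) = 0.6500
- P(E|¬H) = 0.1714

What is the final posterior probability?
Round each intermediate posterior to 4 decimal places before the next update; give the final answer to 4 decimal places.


Sequential Bayesian updating:

Initial prior: P(H) = 0.2714

Update 1:
  P(E) = 0.6500 × 0.2714 + 0.1714 × 0.7286 = 0.17641000 + 0.12488204 = 0.30129204
  P(H|E) = 0.17641000 / 0.30129204 = 0.5855

Final posterior: 0.5855


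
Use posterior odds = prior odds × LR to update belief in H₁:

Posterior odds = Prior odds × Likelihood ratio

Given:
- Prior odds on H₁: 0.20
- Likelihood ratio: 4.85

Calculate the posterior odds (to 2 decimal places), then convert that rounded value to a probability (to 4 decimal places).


Step 1: Calculate posterior odds
Posterior odds = Prior odds × LR
               = 0.20 × 4.85
               = 0.97

Step 2: Convert to probability
P(H₁|E) = Posterior odds / (1 + Posterior odds)
       = 0.97 / (1 + 0.97)
       = 0.97 / 1.97
       = 0.4924

The evidence increased P(H₁) from 0.1667 to 0.4924.


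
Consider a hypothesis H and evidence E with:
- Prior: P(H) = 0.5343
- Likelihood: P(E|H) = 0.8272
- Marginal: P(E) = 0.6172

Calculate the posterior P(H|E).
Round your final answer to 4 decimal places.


Using Bayes' theorem:

P(H|E) = P(E|H) × P(H) / P(E)
       = 0.8272 × 0.5343 / 0.6172
       = 0.44197296 / 0.6172
       = 0.7161

The evidence strengthens our belief in H.
Prior: 0.5343 → Posterior: 0.7161


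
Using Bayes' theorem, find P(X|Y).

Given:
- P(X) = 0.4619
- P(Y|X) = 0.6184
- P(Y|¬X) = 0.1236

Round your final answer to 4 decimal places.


Bayes' theorem: P(X|Y) = P(Y|X) × P(X) / P(Y)

Step 1: Calculate P(Y) using law of total probability
P(Y) = P(Y|X)P(X) + P(Y|¬X)P(¬X)
     = 0.6184 × 0.4619 + 0.1236 × 0.5381
     = 0.28563896 + 0.06650916
     = 0.35214812

Step 2: Apply Bayes' theorem
P(X|Y) = P(Y|X) × P(X) / P(Y)
       = 0.28563896 / 0.35214812
       = 0.8111


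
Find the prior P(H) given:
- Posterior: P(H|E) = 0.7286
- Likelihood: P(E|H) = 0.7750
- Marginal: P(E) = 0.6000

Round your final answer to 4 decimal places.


From Bayes' theorem: P(H|E) = P(E|H) × P(H) / P(E)

Rearranging for P(H):
P(H) = P(H|E) × P(E) / P(E|H)
     = 0.7286 × 0.6000 / 0.7750
     = 0.43716000 / 0.7750
     = 0.5641


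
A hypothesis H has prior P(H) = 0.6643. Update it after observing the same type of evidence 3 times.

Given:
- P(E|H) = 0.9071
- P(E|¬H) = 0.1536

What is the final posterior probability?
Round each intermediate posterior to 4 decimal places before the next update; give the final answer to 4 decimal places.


Sequential Bayesian updating:

Initial prior: P(H) = 0.6643

Update 1:
  P(E) = 0.9071 × 0.6643 + 0.1536 × 0.3357 = 0.60258653 + 0.05156352 = 0.65415005
  P(H|E) = 0.60258653 / 0.65415005 = 0.9212

Update 2:
  P(E) = 0.9071 × 0.9212 + 0.1536 × 0.0788 = 0.83562052 + 0.01210368 = 0.84772420
  P(H|E) = 0.83562052 / 0.84772420 = 0.9857

Update 3:
  P(E) = 0.9071 × 0.9857 + 0.1536 × 0.0143 = 0.89412847 + 0.00219648 = 0.89632495
  P(H|E) = 0.89412847 / 0.89632495 = 0.9975

Final posterior: 0.9975


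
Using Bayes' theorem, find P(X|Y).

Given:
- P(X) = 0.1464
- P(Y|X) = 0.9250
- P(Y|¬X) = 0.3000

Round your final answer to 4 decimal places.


Bayes' theorem: P(X|Y) = P(Y|X) × P(X) / P(Y)

Step 1: Calculate P(Y) using law of total probability
P(Y) = P(Y|X)P(X) + P(Y|¬X)P(¬X)
     = 0.9250 × 0.1464 + 0.3000 × 0.8536
     = 0.13542000 + 0.25608000
     = 0.39150000

Step 2: Apply Bayes' theorem
P(X|Y) = P(Y|X) × P(X) / P(Y)
       = 0.13542000 / 0.39150000
       = 0.3459


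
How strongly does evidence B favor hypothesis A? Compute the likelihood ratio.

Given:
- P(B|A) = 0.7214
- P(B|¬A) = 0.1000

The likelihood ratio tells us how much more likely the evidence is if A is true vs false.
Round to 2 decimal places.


Likelihood Ratio (LR) = P(B|A) / P(B|¬A)

LR = 0.7214 / 0.1000
   = 7.21

The evidence is 7.21 times more likely if A is true than if A is false.
Since LR > 1, the evidence supports A over ¬A.


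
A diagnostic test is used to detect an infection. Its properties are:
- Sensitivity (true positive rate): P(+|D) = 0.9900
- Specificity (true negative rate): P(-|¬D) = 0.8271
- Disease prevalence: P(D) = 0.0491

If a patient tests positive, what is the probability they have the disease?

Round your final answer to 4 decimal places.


Let D = has disease, + = positive test

Given:
- P(D) = 0.0491 (prevalence)
- P(+|D) = 0.9900 (sensitivity)
- P(-|¬D) = 0.8271 (specificity)
- P(+|¬D) = 0.1729 (false positive rate = 1 - specificity)

Step 1: Find P(+)
P(+) = P(+|D)P(D) + P(+|¬D)P(¬D)
     = 0.9900 × 0.0491 + 0.1729 × 0.9509
     = 0.04860900 + 0.16441061
     = 0.21301961

Step 2: Apply Bayes' theorem for P(D|+)
P(D|+) = P(+|D)P(D) / P(+)
       = 0.04860900 / 0.21301961
       = 0.2282


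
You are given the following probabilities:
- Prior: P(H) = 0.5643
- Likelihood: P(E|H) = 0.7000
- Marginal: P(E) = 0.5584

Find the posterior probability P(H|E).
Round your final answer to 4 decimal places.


Using Bayes' theorem:

P(H|E) = P(E|H) × P(H) / P(E)
       = 0.7000 × 0.5643 / 0.5584
       = 0.39501000 / 0.5584
       = 0.7074

The evidence strengthens our belief in H.
Prior: 0.5643 → Posterior: 0.7074


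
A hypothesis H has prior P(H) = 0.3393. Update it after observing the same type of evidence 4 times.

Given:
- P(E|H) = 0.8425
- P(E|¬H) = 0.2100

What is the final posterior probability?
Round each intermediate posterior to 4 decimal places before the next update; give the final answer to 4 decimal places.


Sequential Bayesian updating:

Initial prior: P(H) = 0.3393

Update 1:
  P(E) = 0.8425 × 0.3393 + 0.2100 × 0.6607 = 0.28586025 + 0.13874700 = 0.42460725
  P(H|E) = 0.28586025 / 0.42460725 = 0.6732

Update 2:
  P(E) = 0.8425 × 0.6732 + 0.2100 × 0.3268 = 0.56717100 + 0.06862800 = 0.63579900
  P(H|E) = 0.56717100 / 0.63579900 = 0.8921

Update 3:
  P(E) = 0.8425 × 0.8921 + 0.2100 × 0.1079 = 0.75159425 + 0.02265900 = 0.77425325
  P(H|E) = 0.75159425 / 0.77425325 = 0.9707

Update 4:
  P(E) = 0.8425 × 0.9707 + 0.2100 × 0.0293 = 0.81781475 + 0.00615300 = 0.82396775
  P(H|E) = 0.81781475 / 0.82396775 = 0.9925

Final posterior: 0.9925


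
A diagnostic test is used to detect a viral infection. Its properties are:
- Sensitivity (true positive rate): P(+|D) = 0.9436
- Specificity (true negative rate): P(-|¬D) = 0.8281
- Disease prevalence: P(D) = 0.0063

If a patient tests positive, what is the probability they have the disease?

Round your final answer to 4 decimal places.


Let D = has disease, + = positive test

Given:
- P(D) = 0.0063 (prevalence)
- P(+|D) = 0.9436 (sensitivity)
- P(-|¬D) = 0.8281 (specificity)
- P(+|¬D) = 0.1719 (false positive rate = 1 - specificity)

Step 1: Find P(+)
P(+) = P(+|D)P(D) + P(+|¬D)P(¬D)
     = 0.9436 × 0.0063 + 0.1719 × 0.9937
     = 0.00594468 + 0.17081703
     = 0.17676171

Step 2: Apply Bayes' theorem for P(D|+)
P(D|+) = P(+|D)P(D) / P(+)
       = 0.00594468 / 0.17676171
       = 0.0336


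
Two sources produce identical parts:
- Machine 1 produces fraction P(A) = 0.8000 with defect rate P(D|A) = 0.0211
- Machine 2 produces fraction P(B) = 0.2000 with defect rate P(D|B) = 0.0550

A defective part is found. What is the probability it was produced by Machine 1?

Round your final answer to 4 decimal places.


Let A = from Machine 1, D = defective

Given:
- P(A) = 0.8000, P(B) = 0.2000
- P(D|A) = 0.0211, P(D|B) = 0.0550

Step 1: Find P(D)
P(D) = P(D|A)P(A) + P(D|B)P(B)
     = 0.0211 × 0.8000 + 0.0550 × 0.2000
     = 0.01688000 + 0.01100000
     = 0.02788000

Step 2: Apply Bayes' theorem
P(A|D) = P(D|A)P(A) / P(D)
       = 0.01688000 / 0.02788000
       = 0.6055


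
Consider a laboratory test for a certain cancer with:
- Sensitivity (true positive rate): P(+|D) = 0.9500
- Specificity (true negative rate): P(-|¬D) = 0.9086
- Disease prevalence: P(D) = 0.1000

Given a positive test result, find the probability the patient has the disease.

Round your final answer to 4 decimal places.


Let D = has disease, + = positive test

Given:
- P(D) = 0.1000 (prevalence)
- P(+|D) = 0.9500 (sensitivity)
- P(-|¬D) = 0.9086 (specificity)
- P(+|¬D) = 0.0914 (false positive rate = 1 - specificity)

Step 1: Find P(+)
P(+) = P(+|D)P(D) + P(+|¬D)P(¬D)
     = 0.9500 × 0.1000 + 0.0914 × 0.9000
     = 0.09500000 + 0.08226000
     = 0.17726000

Step 2: Apply Bayes' theorem for P(D|+)
P(D|+) = P(+|D)P(D) / P(+)
       = 0.09500000 / 0.17726000
       = 0.5359


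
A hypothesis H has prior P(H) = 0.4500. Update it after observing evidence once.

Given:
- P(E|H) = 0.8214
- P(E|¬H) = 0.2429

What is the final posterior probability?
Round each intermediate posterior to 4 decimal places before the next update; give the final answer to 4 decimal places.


Sequential Bayesian updating:

Initial prior: P(H) = 0.4500

Update 1:
  P(E) = 0.8214 × 0.4500 + 0.2429 × 0.5500 = 0.36963000 + 0.13359500 = 0.50322500
  P(H|E) = 0.36963000 / 0.50322500 = 0.7345

Final posterior: 0.7345


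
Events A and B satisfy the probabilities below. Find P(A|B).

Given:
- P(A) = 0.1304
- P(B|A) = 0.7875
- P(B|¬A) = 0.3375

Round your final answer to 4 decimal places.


Bayes' theorem: P(A|B) = P(B|A) × P(A) / P(B)

Step 1: Calculate P(B) using law of total probability
P(B) = P(B|A)P(A) + P(B|¬A)P(¬A)
     = 0.7875 × 0.1304 + 0.3375 × 0.8696
     = 0.10269000 + 0.29349000
     = 0.39618000

Step 2: Apply Bayes' theorem
P(A|B) = P(B|A) × P(A) / P(B)
       = 0.10269000 / 0.39618000
       = 0.2592


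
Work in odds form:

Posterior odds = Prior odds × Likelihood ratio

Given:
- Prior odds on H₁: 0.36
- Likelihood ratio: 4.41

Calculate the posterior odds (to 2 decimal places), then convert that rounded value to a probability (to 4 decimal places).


Step 1: Calculate posterior odds
Posterior odds = Prior odds × LR
               = 0.36 × 4.41
               = 1.59

Step 2: Convert to probability
P(H₁|E) = Posterior odds / (1 + Posterior odds)
       = 1.59 / (1 + 1.59)
       = 1.59 / 2.59
       = 0.6139

The evidence increased P(H₁) from 0.2647 to 0.6139.


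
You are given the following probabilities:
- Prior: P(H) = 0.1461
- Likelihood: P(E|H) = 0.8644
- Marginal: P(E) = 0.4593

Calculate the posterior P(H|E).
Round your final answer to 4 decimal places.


Using Bayes' theorem:

P(H|E) = P(E|H) × P(H) / P(E)
       = 0.8644 × 0.1461 / 0.4593
       = 0.12628884 / 0.4593
       = 0.2750

The evidence strengthens our belief in H.
Prior: 0.1461 → Posterior: 0.2750


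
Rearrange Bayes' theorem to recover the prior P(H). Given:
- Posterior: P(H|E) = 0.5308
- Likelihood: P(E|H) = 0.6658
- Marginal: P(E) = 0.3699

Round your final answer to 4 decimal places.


From Bayes' theorem: P(H|E) = P(E|H) × P(H) / P(E)

Rearranging for P(H):
P(H) = P(H|E) × P(E) / P(E|H)
     = 0.5308 × 0.3699 / 0.6658
     = 0.19634292 / 0.6658
     = 0.2949


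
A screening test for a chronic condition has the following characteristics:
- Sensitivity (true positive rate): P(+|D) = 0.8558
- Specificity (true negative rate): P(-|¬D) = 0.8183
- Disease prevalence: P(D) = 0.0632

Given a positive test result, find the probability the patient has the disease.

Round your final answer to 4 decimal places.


Let D = has disease, + = positive test

Given:
- P(D) = 0.0632 (prevalence)
- P(+|D) = 0.8558 (sensitivity)
- P(-|¬D) = 0.8183 (specificity)
- P(+|¬D) = 0.1817 (false positive rate = 1 - specificity)

Step 1: Find P(+)
P(+) = P(+|D)P(D) + P(+|¬D)P(¬D)
     = 0.8558 × 0.0632 + 0.1817 × 0.9368
     = 0.05408656 + 0.17021656
     = 0.22430312

Step 2: Apply Bayes' theorem for P(D|+)
P(D|+) = P(+|D)P(D) / P(+)
       = 0.05408656 / 0.22430312
       = 0.2411


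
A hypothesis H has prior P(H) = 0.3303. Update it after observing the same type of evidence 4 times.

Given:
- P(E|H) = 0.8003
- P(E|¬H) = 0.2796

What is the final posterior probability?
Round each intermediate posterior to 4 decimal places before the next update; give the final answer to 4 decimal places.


Sequential Bayesian updating:

Initial prior: P(H) = 0.3303

Update 1:
  P(E) = 0.8003 × 0.3303 + 0.2796 × 0.6697 = 0.26433909 + 0.18724812 = 0.45158721
  P(H|E) = 0.26433909 / 0.45158721 = 0.5854

Update 2:
  P(E) = 0.8003 × 0.5854 + 0.2796 × 0.4146 = 0.46849562 + 0.11592216 = 0.58441778
  P(H|E) = 0.46849562 / 0.58441778 = 0.8016

Update 3:
  P(E) = 0.8003 × 0.8016 + 0.2796 × 0.1984 = 0.64152048 + 0.05547264 = 0.69699312
  P(H|E) = 0.64152048 / 0.69699312 = 0.9204

Update 4:
  P(E) = 0.8003 × 0.9204 + 0.2796 × 0.0796 = 0.73659612 + 0.02225616 = 0.75885228
  P(H|E) = 0.73659612 / 0.75885228 = 0.9707

Final posterior: 0.9707


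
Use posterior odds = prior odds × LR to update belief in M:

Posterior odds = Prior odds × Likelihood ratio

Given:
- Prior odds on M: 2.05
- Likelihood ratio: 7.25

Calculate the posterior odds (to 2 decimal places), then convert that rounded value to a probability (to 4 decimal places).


Step 1: Calculate posterior odds
Posterior odds = Prior odds × LR
               = 2.05 × 7.25
               = 14.86

Step 2: Convert to probability
P(M|E) = Posterior odds / (1 + Posterior odds)
       = 14.86 / (1 + 14.86)
       = 14.86 / 15.86
       = 0.9369

The evidence increased P(M) from 0.6721 to 0.9369.


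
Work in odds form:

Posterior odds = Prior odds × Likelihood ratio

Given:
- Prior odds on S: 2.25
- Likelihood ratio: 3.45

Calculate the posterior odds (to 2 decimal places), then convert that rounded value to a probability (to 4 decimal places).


Step 1: Calculate posterior odds
Posterior odds = Prior odds × LR
               = 2.25 × 3.45
               = 7.76

Step 2: Convert to probability
P(S|E) = Posterior odds / (1 + Posterior odds)
       = 7.76 / (1 + 7.76)
       = 7.76 / 8.76
       = 0.8858

The evidence increased P(S) from 0.6923 to 0.8858.


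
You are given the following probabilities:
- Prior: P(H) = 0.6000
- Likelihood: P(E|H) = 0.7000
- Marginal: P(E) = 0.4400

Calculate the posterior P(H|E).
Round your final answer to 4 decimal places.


Using Bayes' theorem:

P(H|E) = P(E|H) × P(H) / P(E)
       = 0.7000 × 0.6000 / 0.4400
       = 0.42000000 / 0.4400
       = 0.9545

The evidence strengthens our belief in H.
Prior: 0.6000 → Posterior: 0.9545


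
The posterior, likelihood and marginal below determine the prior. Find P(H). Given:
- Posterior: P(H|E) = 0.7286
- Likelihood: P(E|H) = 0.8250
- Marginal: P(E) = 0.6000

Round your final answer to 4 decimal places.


From Bayes' theorem: P(H|E) = P(E|H) × P(H) / P(E)

Rearranging for P(H):
P(H) = P(H|E) × P(E) / P(E|H)
     = 0.7286 × 0.6000 / 0.8250
     = 0.43716000 / 0.8250
     = 0.5299


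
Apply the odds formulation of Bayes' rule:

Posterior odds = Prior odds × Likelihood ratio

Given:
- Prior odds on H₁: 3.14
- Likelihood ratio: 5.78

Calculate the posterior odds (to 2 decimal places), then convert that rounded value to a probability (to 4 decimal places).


Step 1: Calculate posterior odds
Posterior odds = Prior odds × LR
               = 3.14 × 5.78
               = 18.15

Step 2: Convert to probability
P(H₁|E) = Posterior odds / (1 + Posterior odds)
       = 18.15 / (1 + 18.15)
       = 18.15 / 19.15
       = 0.9478

The evidence increased P(H₁) from 0.7585 to 0.9478.


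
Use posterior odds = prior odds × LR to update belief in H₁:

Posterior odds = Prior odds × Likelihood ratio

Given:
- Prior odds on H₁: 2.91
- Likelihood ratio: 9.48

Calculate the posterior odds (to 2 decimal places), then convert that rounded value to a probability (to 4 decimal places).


Step 1: Calculate posterior odds
Posterior odds = Prior odds × LR
               = 2.91 × 9.48
               = 27.59

Step 2: Convert to probability
P(H₁|E) = Posterior odds / (1 + Posterior odds)
       = 27.59 / (1 + 27.59)
       = 27.59 / 28.59
       = 0.9650

The evidence increased P(H₁) from 0.7442 to 0.9650.


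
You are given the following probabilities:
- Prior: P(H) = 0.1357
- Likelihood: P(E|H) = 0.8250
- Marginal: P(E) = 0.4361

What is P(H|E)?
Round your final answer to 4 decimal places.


Using Bayes' theorem:

P(H|E) = P(E|H) × P(H) / P(E)
       = 0.8250 × 0.1357 / 0.4361
       = 0.11195250 / 0.4361
       = 0.2567

The evidence strengthens our belief in H.
Prior: 0.1357 → Posterior: 0.2567


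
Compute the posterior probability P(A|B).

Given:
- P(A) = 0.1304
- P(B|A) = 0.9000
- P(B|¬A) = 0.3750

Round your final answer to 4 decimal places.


Bayes' theorem: P(A|B) = P(B|A) × P(A) / P(B)

Step 1: Calculate P(B) using law of total probability
P(B) = P(B|A)P(A) + P(B|¬A)P(¬A)
     = 0.9000 × 0.1304 + 0.3750 × 0.8696
     = 0.11736000 + 0.32610000
     = 0.44346000

Step 2: Apply Bayes' theorem
P(A|B) = P(B|A) × P(A) / P(B)
       = 0.11736000 / 0.44346000
       = 0.2646


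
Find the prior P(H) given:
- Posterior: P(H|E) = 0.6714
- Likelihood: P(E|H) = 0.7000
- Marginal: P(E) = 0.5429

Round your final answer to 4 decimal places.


From Bayes' theorem: P(H|E) = P(E|H) × P(H) / P(E)

Rearranging for P(H):
P(H) = P(H|E) × P(E) / P(E|H)
     = 0.6714 × 0.5429 / 0.7000
     = 0.36450306 / 0.7000
     = 0.5207


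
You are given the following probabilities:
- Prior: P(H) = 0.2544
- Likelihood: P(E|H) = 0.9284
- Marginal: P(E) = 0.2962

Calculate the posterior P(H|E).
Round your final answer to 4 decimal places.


Using Bayes' theorem:

P(H|E) = P(E|H) × P(H) / P(E)
       = 0.9284 × 0.2544 / 0.2962
       = 0.23618496 / 0.2962
       = 0.7974

The evidence strengthens our belief in H.
Prior: 0.2544 → Posterior: 0.7974


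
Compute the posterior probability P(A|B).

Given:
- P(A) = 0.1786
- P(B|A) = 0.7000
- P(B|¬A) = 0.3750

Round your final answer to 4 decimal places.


Bayes' theorem: P(A|B) = P(B|A) × P(A) / P(B)

Step 1: Calculate P(B) using law of total probability
P(B) = P(B|A)P(A) + P(B|¬A)P(¬A)
     = 0.7000 × 0.1786 + 0.3750 × 0.8214
     = 0.12502000 + 0.30802500
     = 0.43304500

Step 2: Apply Bayes' theorem
P(A|B) = P(B|A) × P(A) / P(B)
       = 0.12502000 / 0.43304500
       = 0.2887
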